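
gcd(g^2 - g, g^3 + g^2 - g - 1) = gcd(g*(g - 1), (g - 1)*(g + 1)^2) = g - 1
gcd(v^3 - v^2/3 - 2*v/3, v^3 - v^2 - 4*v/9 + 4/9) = v^2 - v/3 - 2/3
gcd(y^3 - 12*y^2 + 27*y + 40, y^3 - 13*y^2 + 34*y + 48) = y^2 - 7*y - 8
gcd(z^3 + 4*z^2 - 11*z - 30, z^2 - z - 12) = 1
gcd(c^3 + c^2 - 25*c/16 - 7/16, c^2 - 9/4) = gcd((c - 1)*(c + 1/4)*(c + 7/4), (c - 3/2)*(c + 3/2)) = 1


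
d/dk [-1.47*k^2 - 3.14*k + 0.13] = -2.94*k - 3.14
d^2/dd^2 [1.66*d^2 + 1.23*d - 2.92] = 3.32000000000000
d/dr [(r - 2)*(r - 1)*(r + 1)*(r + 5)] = 4*r^3 + 9*r^2 - 22*r - 3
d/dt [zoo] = 0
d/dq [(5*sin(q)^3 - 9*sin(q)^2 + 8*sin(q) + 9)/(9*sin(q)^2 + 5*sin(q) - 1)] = (45*sin(q)^4 + 50*sin(q)^3 - 132*sin(q)^2 - 144*sin(q) - 53)*cos(q)/(9*sin(q)^2 + 5*sin(q) - 1)^2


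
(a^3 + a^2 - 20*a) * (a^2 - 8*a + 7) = a^5 - 7*a^4 - 21*a^3 + 167*a^2 - 140*a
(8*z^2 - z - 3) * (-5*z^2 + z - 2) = -40*z^4 + 13*z^3 - 2*z^2 - z + 6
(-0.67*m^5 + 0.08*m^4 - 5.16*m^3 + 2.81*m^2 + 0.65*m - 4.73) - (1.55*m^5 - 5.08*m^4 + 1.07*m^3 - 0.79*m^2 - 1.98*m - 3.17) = -2.22*m^5 + 5.16*m^4 - 6.23*m^3 + 3.6*m^2 + 2.63*m - 1.56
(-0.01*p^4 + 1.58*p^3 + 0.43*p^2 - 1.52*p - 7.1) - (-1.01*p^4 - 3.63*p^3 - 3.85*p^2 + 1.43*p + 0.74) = 1.0*p^4 + 5.21*p^3 + 4.28*p^2 - 2.95*p - 7.84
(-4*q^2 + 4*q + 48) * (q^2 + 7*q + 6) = -4*q^4 - 24*q^3 + 52*q^2 + 360*q + 288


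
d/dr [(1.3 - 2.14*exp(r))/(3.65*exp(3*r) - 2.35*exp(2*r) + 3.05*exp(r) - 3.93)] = (15.622*exp(3*r) - 19.264*exp(2*r) + 6.11*exp(r) + 4.4452)*exp(r)/(13.3225*exp(6*r) - 17.155*exp(5*r) + 27.7875*exp(4*r) - 43.024*exp(3*r) + 27.7735*exp(2*r) - 23.973*exp(r) + 15.4449)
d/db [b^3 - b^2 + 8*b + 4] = 3*b^2 - 2*b + 8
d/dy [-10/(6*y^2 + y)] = 10*(12*y + 1)/(y^2*(6*y + 1)^2)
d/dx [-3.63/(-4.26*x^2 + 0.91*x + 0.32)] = (3.3033 - 30.9276*x)/(-4.26*x^2 + 0.91*x + 0.32)^2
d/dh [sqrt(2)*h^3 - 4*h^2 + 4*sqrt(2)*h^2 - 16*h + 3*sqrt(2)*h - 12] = 3*sqrt(2)*h^2 - 8*h + 8*sqrt(2)*h - 16 + 3*sqrt(2)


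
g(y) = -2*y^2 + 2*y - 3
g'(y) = 2 - 4*y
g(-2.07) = -15.71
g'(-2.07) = 10.28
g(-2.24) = -17.52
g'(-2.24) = 10.96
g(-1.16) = -8.01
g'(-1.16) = 6.64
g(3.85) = -24.94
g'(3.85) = -13.40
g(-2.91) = -25.76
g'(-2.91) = 13.64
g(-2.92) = -25.89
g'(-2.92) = 13.68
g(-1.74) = -12.54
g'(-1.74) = 8.96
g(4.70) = -37.78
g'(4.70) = -16.80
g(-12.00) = -315.00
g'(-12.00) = 50.00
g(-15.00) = -483.00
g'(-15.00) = 62.00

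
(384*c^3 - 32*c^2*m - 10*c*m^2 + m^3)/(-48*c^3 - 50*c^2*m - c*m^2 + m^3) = (-8*c + m)/(c + m)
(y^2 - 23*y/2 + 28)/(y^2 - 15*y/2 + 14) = (y - 8)/(y - 4)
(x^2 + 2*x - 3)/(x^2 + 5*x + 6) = (x - 1)/(x + 2)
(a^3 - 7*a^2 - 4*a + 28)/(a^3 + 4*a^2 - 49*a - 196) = (a^2 - 4)/(a^2 + 11*a + 28)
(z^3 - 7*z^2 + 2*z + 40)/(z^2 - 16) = (z^2 - 3*z - 10)/(z + 4)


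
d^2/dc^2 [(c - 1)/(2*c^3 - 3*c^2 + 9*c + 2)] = 6*(3*(c - 1)*(2*c^2 - 2*c + 3)^2 + (-2*c^2 + 2*c - (c - 1)*(2*c - 1) - 3)*(2*c^3 - 3*c^2 + 9*c + 2))/(2*c^3 - 3*c^2 + 9*c + 2)^3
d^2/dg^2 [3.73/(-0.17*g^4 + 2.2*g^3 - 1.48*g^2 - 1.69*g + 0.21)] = ((7.6092*g^2 - 49.236*g + 11.0408)*(0.17*g^4 - 2.2*g^3 + 1.48*g^2 + 1.69*g - 0.21) - 3.73*(0.68*g^3 - 6.6*g^2 + 2.96*g + 1.69)*(1.36*g^3 - 13.2*g^2 + 5.92*g + 3.38))/(0.17*g^4 - 2.2*g^3 + 1.48*g^2 + 1.69*g - 0.21)^3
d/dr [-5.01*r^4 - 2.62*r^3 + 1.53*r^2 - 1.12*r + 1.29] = -20.04*r^3 - 7.86*r^2 + 3.06*r - 1.12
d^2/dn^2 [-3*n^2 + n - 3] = -6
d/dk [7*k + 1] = 7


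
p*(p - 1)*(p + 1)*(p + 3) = p^4 + 3*p^3 - p^2 - 3*p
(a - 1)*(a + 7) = a^2 + 6*a - 7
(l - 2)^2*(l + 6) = l^3 + 2*l^2 - 20*l + 24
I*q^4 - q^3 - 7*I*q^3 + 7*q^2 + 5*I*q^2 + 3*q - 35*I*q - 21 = (q - 7)*(q - I)*(q + 3*I)*(I*q + 1)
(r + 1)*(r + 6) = r^2 + 7*r + 6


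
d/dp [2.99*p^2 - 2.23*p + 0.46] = 5.98*p - 2.23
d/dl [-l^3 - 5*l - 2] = -3*l^2 - 5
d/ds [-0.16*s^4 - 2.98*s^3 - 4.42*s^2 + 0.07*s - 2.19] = -0.64*s^3 - 8.94*s^2 - 8.84*s + 0.07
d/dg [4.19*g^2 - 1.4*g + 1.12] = 8.38*g - 1.4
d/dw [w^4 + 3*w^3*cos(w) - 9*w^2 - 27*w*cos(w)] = -3*w^3*sin(w) + 4*w^3 + 9*w^2*cos(w) + 27*w*sin(w) - 18*w - 27*cos(w)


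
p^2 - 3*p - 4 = (p - 4)*(p + 1)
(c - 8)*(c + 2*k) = c^2 + 2*c*k - 8*c - 16*k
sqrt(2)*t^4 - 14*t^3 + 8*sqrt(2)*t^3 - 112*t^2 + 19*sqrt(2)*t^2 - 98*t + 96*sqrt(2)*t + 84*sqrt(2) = (t + 7)*(t - 6*sqrt(2))*(t - sqrt(2))*(sqrt(2)*t + sqrt(2))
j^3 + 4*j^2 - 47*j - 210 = (j - 7)*(j + 5)*(j + 6)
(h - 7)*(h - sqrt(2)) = h^2 - 7*h - sqrt(2)*h + 7*sqrt(2)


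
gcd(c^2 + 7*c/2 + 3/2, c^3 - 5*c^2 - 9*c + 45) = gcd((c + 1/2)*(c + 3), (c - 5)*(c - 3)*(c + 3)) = c + 3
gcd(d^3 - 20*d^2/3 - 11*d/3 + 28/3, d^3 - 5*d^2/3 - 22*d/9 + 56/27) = d + 4/3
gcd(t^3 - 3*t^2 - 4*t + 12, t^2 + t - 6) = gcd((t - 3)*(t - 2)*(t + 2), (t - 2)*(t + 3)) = t - 2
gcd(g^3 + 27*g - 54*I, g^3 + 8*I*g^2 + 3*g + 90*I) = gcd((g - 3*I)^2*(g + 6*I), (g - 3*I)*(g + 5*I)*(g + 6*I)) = g^2 + 3*I*g + 18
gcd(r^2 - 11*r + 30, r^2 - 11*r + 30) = r^2 - 11*r + 30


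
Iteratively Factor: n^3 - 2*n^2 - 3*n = (n - 3)*(n^2 + n) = (n - 3)*(n + 1)*(n)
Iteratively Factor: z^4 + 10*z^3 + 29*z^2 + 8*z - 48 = (z - 1)*(z^3 + 11*z^2 + 40*z + 48) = (z - 1)*(z + 4)*(z^2 + 7*z + 12) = (z - 1)*(z + 3)*(z + 4)*(z + 4)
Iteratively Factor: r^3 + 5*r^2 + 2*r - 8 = (r - 1)*(r^2 + 6*r + 8) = (r - 1)*(r + 4)*(r + 2)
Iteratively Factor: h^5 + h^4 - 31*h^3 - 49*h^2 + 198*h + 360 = (h - 5)*(h^4 + 6*h^3 - h^2 - 54*h - 72) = (h - 5)*(h - 3)*(h^3 + 9*h^2 + 26*h + 24) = (h - 5)*(h - 3)*(h + 4)*(h^2 + 5*h + 6) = (h - 5)*(h - 3)*(h + 3)*(h + 4)*(h + 2)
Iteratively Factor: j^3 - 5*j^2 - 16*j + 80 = (j + 4)*(j^2 - 9*j + 20) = (j - 5)*(j + 4)*(j - 4)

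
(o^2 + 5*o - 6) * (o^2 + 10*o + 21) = o^4 + 15*o^3 + 65*o^2 + 45*o - 126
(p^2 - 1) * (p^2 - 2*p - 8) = p^4 - 2*p^3 - 9*p^2 + 2*p + 8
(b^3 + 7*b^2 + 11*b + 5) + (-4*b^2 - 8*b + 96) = b^3 + 3*b^2 + 3*b + 101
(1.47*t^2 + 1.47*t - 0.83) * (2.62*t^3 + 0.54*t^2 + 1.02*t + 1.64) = 3.8514*t^5 + 4.6452*t^4 + 0.1186*t^3 + 3.462*t^2 + 1.5642*t - 1.3612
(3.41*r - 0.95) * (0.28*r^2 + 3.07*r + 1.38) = 0.9548*r^3 + 10.2027*r^2 + 1.7893*r - 1.311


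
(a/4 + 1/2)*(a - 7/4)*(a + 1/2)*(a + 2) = a^4/4 + 11*a^3/16 - 15*a^2/32 - 17*a/8 - 7/8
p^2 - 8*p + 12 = (p - 6)*(p - 2)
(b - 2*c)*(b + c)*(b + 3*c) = b^3 + 2*b^2*c - 5*b*c^2 - 6*c^3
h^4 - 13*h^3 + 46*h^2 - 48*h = h*(h - 8)*(h - 3)*(h - 2)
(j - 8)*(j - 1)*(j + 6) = j^3 - 3*j^2 - 46*j + 48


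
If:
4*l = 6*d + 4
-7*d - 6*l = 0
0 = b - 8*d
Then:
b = -3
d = -3/8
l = 7/16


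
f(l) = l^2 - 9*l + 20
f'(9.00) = 9.00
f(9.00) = 20.00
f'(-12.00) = -33.00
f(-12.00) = 272.00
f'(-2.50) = -14.00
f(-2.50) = 48.75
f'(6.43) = 3.86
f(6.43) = 3.47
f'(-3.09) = -15.18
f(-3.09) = 57.36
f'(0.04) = -8.92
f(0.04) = 19.64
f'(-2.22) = -13.44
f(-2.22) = 44.91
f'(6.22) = 3.44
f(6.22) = 2.71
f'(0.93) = -7.14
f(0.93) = 12.49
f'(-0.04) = -9.08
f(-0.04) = 20.36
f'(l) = 2*l - 9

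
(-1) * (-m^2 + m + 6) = m^2 - m - 6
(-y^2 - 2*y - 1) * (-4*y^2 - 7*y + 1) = 4*y^4 + 15*y^3 + 17*y^2 + 5*y - 1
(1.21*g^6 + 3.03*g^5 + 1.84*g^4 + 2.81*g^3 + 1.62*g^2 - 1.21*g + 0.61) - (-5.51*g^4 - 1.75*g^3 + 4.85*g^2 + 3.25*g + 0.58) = 1.21*g^6 + 3.03*g^5 + 7.35*g^4 + 4.56*g^3 - 3.23*g^2 - 4.46*g + 0.03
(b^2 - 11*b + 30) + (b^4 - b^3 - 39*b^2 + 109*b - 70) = b^4 - b^3 - 38*b^2 + 98*b - 40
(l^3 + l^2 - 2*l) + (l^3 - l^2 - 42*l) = 2*l^3 - 44*l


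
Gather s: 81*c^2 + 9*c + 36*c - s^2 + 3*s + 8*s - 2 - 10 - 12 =81*c^2 + 45*c - s^2 + 11*s - 24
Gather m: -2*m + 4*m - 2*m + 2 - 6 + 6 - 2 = 0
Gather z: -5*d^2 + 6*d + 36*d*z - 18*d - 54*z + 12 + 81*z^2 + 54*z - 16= -5*d^2 + 36*d*z - 12*d + 81*z^2 - 4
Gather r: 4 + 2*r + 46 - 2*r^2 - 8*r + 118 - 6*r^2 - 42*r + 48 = -8*r^2 - 48*r + 216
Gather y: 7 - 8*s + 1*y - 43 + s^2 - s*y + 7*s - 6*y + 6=s^2 - s + y*(-s - 5) - 30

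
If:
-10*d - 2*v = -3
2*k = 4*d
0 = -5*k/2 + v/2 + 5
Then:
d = 23/30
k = 23/15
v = -7/3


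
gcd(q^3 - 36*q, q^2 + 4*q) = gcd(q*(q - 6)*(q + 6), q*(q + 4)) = q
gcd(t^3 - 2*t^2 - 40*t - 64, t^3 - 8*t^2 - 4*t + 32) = t^2 - 6*t - 16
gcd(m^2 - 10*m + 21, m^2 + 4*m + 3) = 1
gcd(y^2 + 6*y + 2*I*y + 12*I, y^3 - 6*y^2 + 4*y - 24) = y + 2*I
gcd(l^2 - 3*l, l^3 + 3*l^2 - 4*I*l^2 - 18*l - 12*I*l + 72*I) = l - 3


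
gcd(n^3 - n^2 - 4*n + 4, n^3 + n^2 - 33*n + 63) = 1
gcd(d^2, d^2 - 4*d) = d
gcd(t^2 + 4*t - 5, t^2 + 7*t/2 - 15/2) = t + 5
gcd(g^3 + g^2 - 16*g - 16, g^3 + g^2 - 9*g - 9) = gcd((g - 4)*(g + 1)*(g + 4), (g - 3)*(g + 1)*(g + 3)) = g + 1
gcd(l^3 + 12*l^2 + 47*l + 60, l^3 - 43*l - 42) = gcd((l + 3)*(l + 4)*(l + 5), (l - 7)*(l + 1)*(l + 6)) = 1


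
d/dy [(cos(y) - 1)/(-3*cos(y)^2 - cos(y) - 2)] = 3*(sin(y)^2 + 2*cos(y))*sin(y)/(3*cos(y)^2 + cos(y) + 2)^2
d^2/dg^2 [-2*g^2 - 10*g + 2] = -4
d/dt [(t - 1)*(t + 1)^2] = (t + 1)*(3*t - 1)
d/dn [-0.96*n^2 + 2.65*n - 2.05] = 2.65 - 1.92*n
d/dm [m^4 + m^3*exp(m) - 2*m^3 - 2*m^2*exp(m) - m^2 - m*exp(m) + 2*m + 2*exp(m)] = m^3*exp(m) + 4*m^3 + m^2*exp(m) - 6*m^2 - 5*m*exp(m) - 2*m + exp(m) + 2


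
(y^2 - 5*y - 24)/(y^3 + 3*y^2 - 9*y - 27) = (y - 8)/(y^2 - 9)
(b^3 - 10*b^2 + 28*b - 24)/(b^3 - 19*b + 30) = (b^2 - 8*b + 12)/(b^2 + 2*b - 15)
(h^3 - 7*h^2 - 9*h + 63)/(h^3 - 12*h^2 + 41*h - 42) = (h + 3)/(h - 2)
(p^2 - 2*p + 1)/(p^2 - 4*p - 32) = (-p^2 + 2*p - 1)/(-p^2 + 4*p + 32)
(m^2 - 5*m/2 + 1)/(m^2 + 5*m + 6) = (m^2 - 5*m/2 + 1)/(m^2 + 5*m + 6)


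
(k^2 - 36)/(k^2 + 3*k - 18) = (k - 6)/(k - 3)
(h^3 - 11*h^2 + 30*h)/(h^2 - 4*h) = (h^2 - 11*h + 30)/(h - 4)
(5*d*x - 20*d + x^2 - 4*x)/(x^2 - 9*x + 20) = (5*d + x)/(x - 5)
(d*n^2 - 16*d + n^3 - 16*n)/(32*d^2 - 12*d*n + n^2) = (d*n^2 - 16*d + n^3 - 16*n)/(32*d^2 - 12*d*n + n^2)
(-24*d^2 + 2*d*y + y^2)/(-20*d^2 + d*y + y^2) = (6*d + y)/(5*d + y)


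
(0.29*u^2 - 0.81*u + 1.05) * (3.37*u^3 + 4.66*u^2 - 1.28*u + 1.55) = 0.9773*u^5 - 1.3783*u^4 - 0.6073*u^3 + 6.3793*u^2 - 2.5995*u + 1.6275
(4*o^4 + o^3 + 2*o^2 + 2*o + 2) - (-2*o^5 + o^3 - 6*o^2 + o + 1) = 2*o^5 + 4*o^4 + 8*o^2 + o + 1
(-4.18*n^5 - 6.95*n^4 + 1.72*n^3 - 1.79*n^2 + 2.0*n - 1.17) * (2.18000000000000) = -9.1124*n^5 - 15.151*n^4 + 3.7496*n^3 - 3.9022*n^2 + 4.36*n - 2.5506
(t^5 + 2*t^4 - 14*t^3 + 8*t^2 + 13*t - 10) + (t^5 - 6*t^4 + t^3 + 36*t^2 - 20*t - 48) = 2*t^5 - 4*t^4 - 13*t^3 + 44*t^2 - 7*t - 58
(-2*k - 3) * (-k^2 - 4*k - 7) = 2*k^3 + 11*k^2 + 26*k + 21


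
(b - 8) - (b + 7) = -15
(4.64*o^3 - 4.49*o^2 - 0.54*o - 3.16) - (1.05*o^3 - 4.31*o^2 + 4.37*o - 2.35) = 3.59*o^3 - 0.180000000000001*o^2 - 4.91*o - 0.81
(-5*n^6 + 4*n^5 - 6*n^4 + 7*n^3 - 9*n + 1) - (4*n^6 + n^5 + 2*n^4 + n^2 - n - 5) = -9*n^6 + 3*n^5 - 8*n^4 + 7*n^3 - n^2 - 8*n + 6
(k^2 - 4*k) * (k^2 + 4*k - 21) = k^4 - 37*k^2 + 84*k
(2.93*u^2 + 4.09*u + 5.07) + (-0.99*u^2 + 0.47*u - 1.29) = 1.94*u^2 + 4.56*u + 3.78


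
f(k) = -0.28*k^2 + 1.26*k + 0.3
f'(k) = 1.26 - 0.56*k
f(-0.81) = -0.90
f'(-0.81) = 1.71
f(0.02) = 0.33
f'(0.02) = 1.25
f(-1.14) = -1.50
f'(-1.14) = 1.90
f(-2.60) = -4.87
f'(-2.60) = 2.72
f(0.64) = 0.99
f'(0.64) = 0.90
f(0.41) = 0.77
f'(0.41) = 1.03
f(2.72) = 1.66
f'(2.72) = -0.26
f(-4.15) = -9.75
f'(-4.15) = 3.58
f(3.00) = 1.56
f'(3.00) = -0.42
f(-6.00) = -17.34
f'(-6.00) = 4.62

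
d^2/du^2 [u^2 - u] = 2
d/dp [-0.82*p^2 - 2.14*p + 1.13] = -1.64*p - 2.14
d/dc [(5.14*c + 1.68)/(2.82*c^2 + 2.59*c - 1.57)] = (14.4948*c^2 + 13.3126*c - (5.14*c + 1.68)*(5.64*c + 2.59) - 8.0698)/(2.82*c^2 + 2.59*c - 1.57)^2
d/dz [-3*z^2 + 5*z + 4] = 5 - 6*z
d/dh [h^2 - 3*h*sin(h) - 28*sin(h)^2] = -3*h*cos(h) + 2*h - 3*sin(h) - 28*sin(2*h)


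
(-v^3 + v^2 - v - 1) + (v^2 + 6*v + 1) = -v^3 + 2*v^2 + 5*v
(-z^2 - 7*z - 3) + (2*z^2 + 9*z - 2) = z^2 + 2*z - 5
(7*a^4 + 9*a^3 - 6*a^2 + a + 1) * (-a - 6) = -7*a^5 - 51*a^4 - 48*a^3 + 35*a^2 - 7*a - 6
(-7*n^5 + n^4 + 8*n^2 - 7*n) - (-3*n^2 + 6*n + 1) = -7*n^5 + n^4 + 11*n^2 - 13*n - 1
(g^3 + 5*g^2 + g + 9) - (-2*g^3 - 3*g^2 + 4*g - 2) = 3*g^3 + 8*g^2 - 3*g + 11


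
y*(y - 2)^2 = y^3 - 4*y^2 + 4*y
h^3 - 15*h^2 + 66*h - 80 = (h - 8)*(h - 5)*(h - 2)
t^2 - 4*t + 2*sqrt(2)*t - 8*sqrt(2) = (t - 4)*(t + 2*sqrt(2))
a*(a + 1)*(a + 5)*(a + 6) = a^4 + 12*a^3 + 41*a^2 + 30*a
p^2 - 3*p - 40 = (p - 8)*(p + 5)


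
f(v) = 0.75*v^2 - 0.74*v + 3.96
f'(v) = 1.5*v - 0.74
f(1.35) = 4.33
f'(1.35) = 1.28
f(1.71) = 4.89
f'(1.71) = 1.82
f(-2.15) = 9.02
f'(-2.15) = -3.96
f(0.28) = 3.81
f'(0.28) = -0.32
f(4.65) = 16.74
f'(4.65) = 6.24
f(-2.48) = 10.41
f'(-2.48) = -4.46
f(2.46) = 6.68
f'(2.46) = 2.95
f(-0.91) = 5.25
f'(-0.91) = -2.10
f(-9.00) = 71.37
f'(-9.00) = -14.24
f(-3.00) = 12.93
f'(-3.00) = -5.24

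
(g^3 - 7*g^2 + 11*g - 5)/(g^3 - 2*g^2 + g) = (g - 5)/g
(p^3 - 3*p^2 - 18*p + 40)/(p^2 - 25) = (p^2 + 2*p - 8)/(p + 5)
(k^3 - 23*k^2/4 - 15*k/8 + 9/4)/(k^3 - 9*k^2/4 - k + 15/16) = 2*(k - 6)/(2*k - 5)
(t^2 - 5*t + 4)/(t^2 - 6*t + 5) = (t - 4)/(t - 5)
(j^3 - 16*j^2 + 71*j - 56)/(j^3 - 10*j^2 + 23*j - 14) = (j - 8)/(j - 2)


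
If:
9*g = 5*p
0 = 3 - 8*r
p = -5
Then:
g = -25/9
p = -5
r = 3/8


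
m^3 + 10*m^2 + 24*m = m*(m + 4)*(m + 6)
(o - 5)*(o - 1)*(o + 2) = o^3 - 4*o^2 - 7*o + 10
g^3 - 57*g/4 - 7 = (g - 4)*(g + 1/2)*(g + 7/2)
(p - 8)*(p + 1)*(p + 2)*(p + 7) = p^4 + 2*p^3 - 57*p^2 - 170*p - 112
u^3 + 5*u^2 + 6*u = u*(u + 2)*(u + 3)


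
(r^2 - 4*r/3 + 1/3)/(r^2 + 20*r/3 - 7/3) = (r - 1)/(r + 7)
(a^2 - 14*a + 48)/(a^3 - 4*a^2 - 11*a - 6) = (a - 8)/(a^2 + 2*a + 1)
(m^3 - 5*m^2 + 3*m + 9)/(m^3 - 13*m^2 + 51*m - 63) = (m + 1)/(m - 7)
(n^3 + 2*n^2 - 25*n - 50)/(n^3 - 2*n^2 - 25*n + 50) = (n + 2)/(n - 2)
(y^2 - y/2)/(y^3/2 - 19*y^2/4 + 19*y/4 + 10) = 2*y*(2*y - 1)/(2*y^3 - 19*y^2 + 19*y + 40)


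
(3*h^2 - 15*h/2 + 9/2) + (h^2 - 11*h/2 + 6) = 4*h^2 - 13*h + 21/2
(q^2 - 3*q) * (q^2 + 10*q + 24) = q^4 + 7*q^3 - 6*q^2 - 72*q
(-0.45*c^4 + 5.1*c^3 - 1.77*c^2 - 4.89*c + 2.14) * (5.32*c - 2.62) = -2.394*c^5 + 28.311*c^4 - 22.7784*c^3 - 21.3774*c^2 + 24.1966*c - 5.6068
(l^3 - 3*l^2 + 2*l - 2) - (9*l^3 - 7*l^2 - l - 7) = -8*l^3 + 4*l^2 + 3*l + 5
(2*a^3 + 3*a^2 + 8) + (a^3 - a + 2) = 3*a^3 + 3*a^2 - a + 10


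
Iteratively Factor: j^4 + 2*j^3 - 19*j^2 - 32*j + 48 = (j + 3)*(j^3 - j^2 - 16*j + 16) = (j + 3)*(j + 4)*(j^2 - 5*j + 4) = (j - 1)*(j + 3)*(j + 4)*(j - 4)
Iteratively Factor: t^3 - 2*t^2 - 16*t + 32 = (t - 2)*(t^2 - 16) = (t - 4)*(t - 2)*(t + 4)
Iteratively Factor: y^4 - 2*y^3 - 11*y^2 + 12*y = (y - 1)*(y^3 - y^2 - 12*y) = (y - 4)*(y - 1)*(y^2 + 3*y) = y*(y - 4)*(y - 1)*(y + 3)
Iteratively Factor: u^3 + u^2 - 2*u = (u - 1)*(u^2 + 2*u) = u*(u - 1)*(u + 2)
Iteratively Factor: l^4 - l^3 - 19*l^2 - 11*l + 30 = (l - 1)*(l^3 - 19*l - 30) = (l - 1)*(l + 3)*(l^2 - 3*l - 10) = (l - 5)*(l - 1)*(l + 3)*(l + 2)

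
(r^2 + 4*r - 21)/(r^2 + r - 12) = (r + 7)/(r + 4)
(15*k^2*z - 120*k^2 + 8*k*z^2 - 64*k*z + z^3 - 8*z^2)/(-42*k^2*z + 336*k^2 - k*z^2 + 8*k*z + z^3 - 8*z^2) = (15*k^2 + 8*k*z + z^2)/(-42*k^2 - k*z + z^2)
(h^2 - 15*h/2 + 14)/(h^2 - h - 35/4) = 2*(h - 4)/(2*h + 5)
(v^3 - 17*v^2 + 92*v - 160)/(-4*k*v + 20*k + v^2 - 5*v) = (v^2 - 12*v + 32)/(-4*k + v)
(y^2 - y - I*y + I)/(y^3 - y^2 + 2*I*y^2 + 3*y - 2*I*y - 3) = 1/(y + 3*I)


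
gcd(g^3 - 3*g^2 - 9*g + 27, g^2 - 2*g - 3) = g - 3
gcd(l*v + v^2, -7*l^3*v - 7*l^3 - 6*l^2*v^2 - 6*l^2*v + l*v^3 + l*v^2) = l + v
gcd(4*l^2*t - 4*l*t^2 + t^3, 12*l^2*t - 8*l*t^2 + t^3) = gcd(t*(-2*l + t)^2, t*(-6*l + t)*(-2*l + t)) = -2*l*t + t^2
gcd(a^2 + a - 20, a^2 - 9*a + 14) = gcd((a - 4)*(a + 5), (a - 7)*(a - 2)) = 1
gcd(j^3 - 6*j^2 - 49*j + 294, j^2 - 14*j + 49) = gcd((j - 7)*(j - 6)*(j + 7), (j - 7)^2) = j - 7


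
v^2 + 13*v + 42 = (v + 6)*(v + 7)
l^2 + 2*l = l*(l + 2)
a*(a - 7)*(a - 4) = a^3 - 11*a^2 + 28*a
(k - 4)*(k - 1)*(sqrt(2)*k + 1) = sqrt(2)*k^3 - 5*sqrt(2)*k^2 + k^2 - 5*k + 4*sqrt(2)*k + 4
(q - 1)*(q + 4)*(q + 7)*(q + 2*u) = q^4 + 2*q^3*u + 10*q^3 + 20*q^2*u + 17*q^2 + 34*q*u - 28*q - 56*u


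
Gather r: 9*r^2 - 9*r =9*r^2 - 9*r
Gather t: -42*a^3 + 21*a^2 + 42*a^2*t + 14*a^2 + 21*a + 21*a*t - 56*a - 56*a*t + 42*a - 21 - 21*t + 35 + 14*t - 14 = -42*a^3 + 35*a^2 + 7*a + t*(42*a^2 - 35*a - 7)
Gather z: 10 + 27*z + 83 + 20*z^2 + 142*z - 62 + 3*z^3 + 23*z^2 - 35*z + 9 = 3*z^3 + 43*z^2 + 134*z + 40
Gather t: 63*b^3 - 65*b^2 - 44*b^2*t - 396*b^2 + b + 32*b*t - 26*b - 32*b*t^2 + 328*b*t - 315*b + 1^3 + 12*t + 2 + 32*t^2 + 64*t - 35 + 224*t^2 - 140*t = 63*b^3 - 461*b^2 - 340*b + t^2*(256 - 32*b) + t*(-44*b^2 + 360*b - 64) - 32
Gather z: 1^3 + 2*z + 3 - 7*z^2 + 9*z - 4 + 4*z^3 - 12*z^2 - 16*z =4*z^3 - 19*z^2 - 5*z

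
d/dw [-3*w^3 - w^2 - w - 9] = -9*w^2 - 2*w - 1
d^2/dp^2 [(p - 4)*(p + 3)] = 2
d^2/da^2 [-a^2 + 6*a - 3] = -2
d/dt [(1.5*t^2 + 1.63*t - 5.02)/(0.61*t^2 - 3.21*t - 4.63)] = (-5.8093*t^2 - 7.7656*t - 23.6611)/(0.3721*t^4 - 3.9162*t^3 + 4.6555*t^2 + 29.7246*t + 21.4369)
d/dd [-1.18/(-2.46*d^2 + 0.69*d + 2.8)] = (0.8142 - 5.8056*d)/(-2.46*d^2 + 0.69*d + 2.8)^2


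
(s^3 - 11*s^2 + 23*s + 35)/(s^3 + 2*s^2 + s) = (s^2 - 12*s + 35)/(s*(s + 1))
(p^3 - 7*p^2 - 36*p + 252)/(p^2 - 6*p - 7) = (p^2 - 36)/(p + 1)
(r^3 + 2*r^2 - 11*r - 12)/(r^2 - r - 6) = (r^2 + 5*r + 4)/(r + 2)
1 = 1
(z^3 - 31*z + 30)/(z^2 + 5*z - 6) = z - 5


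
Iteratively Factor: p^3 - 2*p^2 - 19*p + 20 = (p - 5)*(p^2 + 3*p - 4) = (p - 5)*(p + 4)*(p - 1)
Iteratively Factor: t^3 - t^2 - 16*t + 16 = (t - 4)*(t^2 + 3*t - 4) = (t - 4)*(t + 4)*(t - 1)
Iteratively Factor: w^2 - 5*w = (w)*(w - 5)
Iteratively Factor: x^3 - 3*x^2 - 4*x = (x)*(x^2 - 3*x - 4) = x*(x + 1)*(x - 4)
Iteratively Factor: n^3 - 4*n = (n)*(n^2 - 4) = n*(n + 2)*(n - 2)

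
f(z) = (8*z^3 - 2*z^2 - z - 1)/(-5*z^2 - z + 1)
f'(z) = (10*z + 1)*(8*z^3 - 2*z^2 - z - 1)/(-5*z^2 - z + 1)^2 + (24*z^2 - 4*z - 1)/(-5*z^2 - z + 1)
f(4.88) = -7.13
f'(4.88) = -1.60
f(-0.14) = -0.88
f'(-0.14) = 0.37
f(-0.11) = -0.88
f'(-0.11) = -0.17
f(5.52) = -8.15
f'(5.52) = -1.60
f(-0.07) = -0.90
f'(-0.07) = -0.83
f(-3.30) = 6.12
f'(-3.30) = -1.55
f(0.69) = 0.01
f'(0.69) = -3.73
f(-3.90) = 7.06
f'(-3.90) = -1.57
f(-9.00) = 15.15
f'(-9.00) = -1.60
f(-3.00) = 5.66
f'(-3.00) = -1.53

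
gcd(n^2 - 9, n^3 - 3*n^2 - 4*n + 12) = n - 3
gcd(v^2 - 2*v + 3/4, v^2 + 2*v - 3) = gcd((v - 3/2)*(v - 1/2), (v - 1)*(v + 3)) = 1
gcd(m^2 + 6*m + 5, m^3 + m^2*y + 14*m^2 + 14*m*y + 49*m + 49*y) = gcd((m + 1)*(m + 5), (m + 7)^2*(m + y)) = 1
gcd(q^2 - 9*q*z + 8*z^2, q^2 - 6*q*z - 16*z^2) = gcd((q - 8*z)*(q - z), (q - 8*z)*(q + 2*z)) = -q + 8*z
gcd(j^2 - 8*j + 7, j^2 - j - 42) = j - 7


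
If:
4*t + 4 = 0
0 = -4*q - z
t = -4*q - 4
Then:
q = -3/4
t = -1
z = 3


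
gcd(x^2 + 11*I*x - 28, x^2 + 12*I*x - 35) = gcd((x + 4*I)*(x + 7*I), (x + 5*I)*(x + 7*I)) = x + 7*I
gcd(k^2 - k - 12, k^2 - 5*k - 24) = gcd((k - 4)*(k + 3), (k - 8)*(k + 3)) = k + 3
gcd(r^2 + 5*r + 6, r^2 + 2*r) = r + 2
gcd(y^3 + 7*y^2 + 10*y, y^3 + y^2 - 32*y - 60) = y^2 + 7*y + 10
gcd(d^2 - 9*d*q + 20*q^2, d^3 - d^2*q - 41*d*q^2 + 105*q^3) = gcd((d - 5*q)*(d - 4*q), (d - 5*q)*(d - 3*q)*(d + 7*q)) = -d + 5*q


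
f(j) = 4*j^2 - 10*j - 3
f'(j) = 8*j - 10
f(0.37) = -6.15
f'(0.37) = -7.04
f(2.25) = -5.25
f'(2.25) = 8.00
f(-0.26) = -0.13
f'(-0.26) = -12.08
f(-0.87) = 8.73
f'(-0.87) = -16.96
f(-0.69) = 5.80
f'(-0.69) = -15.52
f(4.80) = 41.16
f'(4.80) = 28.40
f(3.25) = 6.75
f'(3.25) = 16.00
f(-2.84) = 57.66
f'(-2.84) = -32.72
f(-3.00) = 63.00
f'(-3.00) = -34.00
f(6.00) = 81.00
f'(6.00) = 38.00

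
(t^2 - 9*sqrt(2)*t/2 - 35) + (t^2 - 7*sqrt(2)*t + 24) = 2*t^2 - 23*sqrt(2)*t/2 - 11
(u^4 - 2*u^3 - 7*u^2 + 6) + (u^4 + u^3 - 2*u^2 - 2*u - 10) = 2*u^4 - u^3 - 9*u^2 - 2*u - 4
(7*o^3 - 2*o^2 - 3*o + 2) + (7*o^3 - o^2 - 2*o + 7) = 14*o^3 - 3*o^2 - 5*o + 9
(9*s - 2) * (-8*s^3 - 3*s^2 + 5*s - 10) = -72*s^4 - 11*s^3 + 51*s^2 - 100*s + 20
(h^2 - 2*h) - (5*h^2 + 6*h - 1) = -4*h^2 - 8*h + 1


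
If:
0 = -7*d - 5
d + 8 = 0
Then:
No Solution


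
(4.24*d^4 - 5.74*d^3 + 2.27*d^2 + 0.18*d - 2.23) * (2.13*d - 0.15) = 9.0312*d^5 - 12.8622*d^4 + 5.6961*d^3 + 0.0429*d^2 - 4.7769*d + 0.3345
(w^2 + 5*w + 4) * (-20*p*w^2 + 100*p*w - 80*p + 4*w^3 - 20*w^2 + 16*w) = -20*p*w^4 + 340*p*w^2 - 320*p + 4*w^5 - 68*w^3 + 64*w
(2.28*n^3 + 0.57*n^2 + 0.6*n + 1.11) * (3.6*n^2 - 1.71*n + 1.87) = 8.208*n^5 - 1.8468*n^4 + 5.4489*n^3 + 4.0359*n^2 - 0.7761*n + 2.0757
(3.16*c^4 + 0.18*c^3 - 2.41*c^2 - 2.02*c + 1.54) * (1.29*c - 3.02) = 4.0764*c^5 - 9.311*c^4 - 3.6525*c^3 + 4.6724*c^2 + 8.087*c - 4.6508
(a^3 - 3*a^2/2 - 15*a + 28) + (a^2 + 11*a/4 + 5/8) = a^3 - a^2/2 - 49*a/4 + 229/8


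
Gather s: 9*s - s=8*s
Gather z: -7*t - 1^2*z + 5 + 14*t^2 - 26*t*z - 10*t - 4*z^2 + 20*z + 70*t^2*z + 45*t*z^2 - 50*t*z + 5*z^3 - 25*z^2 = 14*t^2 - 17*t + 5*z^3 + z^2*(45*t - 29) + z*(70*t^2 - 76*t + 19) + 5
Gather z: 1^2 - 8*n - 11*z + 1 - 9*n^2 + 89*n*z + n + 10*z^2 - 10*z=-9*n^2 - 7*n + 10*z^2 + z*(89*n - 21) + 2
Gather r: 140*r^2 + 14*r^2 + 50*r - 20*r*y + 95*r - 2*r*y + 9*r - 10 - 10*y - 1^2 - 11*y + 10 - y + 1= 154*r^2 + r*(154 - 22*y) - 22*y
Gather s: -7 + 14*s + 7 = 14*s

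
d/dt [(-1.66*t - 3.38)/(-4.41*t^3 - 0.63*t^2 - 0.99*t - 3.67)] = (-14.6412*t^3 - 45.7632*t^2 - 4.2588*t + 2.746)/(19.4481*t^6 + 5.5566*t^5 + 9.1287*t^4 + 33.6168*t^3 + 5.6043*t^2 + 7.2666*t + 13.4689)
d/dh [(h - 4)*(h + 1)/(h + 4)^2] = (11*h - 4)/(h^3 + 12*h^2 + 48*h + 64)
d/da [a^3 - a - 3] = 3*a^2 - 1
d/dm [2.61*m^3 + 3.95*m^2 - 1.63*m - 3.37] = 7.83*m^2 + 7.9*m - 1.63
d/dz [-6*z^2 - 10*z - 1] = -12*z - 10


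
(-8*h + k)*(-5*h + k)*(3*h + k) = 120*h^3 + h^2*k - 10*h*k^2 + k^3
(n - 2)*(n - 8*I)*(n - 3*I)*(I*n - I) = I*n^4 + 11*n^3 - 3*I*n^3 - 33*n^2 - 22*I*n^2 + 22*n + 72*I*n - 48*I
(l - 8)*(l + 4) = l^2 - 4*l - 32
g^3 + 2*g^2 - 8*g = g*(g - 2)*(g + 4)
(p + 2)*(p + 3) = p^2 + 5*p + 6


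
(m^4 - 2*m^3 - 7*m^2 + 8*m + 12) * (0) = 0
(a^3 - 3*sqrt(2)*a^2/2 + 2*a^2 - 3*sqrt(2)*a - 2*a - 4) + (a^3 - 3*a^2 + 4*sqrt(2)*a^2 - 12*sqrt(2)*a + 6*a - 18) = 2*a^3 - a^2 + 5*sqrt(2)*a^2/2 - 15*sqrt(2)*a + 4*a - 22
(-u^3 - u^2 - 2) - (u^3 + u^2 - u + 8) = -2*u^3 - 2*u^2 + u - 10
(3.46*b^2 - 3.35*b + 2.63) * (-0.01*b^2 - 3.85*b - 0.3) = -0.0346*b^4 - 13.2875*b^3 + 11.8332*b^2 - 9.1205*b - 0.789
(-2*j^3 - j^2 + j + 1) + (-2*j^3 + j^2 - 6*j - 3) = -4*j^3 - 5*j - 2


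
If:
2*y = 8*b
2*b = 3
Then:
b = 3/2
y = 6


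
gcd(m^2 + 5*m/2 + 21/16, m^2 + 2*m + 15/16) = m + 3/4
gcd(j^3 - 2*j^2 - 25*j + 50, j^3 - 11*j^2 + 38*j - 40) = j^2 - 7*j + 10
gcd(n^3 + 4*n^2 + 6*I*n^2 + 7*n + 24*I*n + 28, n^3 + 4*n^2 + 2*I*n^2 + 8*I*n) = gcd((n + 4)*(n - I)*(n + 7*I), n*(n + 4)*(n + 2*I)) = n + 4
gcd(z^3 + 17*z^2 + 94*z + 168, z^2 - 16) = z + 4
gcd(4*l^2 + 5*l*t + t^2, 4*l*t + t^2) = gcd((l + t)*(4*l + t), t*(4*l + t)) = 4*l + t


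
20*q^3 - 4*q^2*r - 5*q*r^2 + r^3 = (-5*q + r)*(-2*q + r)*(2*q + r)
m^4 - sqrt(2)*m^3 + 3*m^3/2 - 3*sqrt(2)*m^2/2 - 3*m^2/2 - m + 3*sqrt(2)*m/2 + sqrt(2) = (m - 1)*(m + 1/2)*(m + 2)*(m - sqrt(2))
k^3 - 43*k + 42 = (k - 6)*(k - 1)*(k + 7)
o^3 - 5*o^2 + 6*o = o*(o - 3)*(o - 2)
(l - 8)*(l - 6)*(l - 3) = l^3 - 17*l^2 + 90*l - 144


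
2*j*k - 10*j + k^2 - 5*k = (2*j + k)*(k - 5)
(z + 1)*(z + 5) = z^2 + 6*z + 5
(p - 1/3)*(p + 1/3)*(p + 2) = p^3 + 2*p^2 - p/9 - 2/9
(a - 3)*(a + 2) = a^2 - a - 6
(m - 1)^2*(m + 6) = m^3 + 4*m^2 - 11*m + 6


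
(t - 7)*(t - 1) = t^2 - 8*t + 7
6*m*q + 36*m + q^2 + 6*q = (6*m + q)*(q + 6)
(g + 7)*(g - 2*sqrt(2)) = g^2 - 2*sqrt(2)*g + 7*g - 14*sqrt(2)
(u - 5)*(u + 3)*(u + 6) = u^3 + 4*u^2 - 27*u - 90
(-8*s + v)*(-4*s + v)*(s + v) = 32*s^3 + 20*s^2*v - 11*s*v^2 + v^3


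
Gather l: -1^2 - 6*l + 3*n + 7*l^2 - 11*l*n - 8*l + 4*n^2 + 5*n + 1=7*l^2 + l*(-11*n - 14) + 4*n^2 + 8*n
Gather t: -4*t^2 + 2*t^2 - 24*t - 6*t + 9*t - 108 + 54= -2*t^2 - 21*t - 54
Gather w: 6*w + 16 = 6*w + 16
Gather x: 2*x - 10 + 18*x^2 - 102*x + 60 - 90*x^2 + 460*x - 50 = -72*x^2 + 360*x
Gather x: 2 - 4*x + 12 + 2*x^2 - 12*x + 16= 2*x^2 - 16*x + 30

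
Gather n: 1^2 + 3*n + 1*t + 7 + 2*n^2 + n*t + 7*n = 2*n^2 + n*(t + 10) + t + 8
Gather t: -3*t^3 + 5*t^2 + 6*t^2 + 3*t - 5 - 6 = -3*t^3 + 11*t^2 + 3*t - 11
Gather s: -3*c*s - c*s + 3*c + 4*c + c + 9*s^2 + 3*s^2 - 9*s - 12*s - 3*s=8*c + 12*s^2 + s*(-4*c - 24)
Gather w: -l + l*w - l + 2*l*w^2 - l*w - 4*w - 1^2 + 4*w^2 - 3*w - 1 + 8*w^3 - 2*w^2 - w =-2*l + 8*w^3 + w^2*(2*l + 2) - 8*w - 2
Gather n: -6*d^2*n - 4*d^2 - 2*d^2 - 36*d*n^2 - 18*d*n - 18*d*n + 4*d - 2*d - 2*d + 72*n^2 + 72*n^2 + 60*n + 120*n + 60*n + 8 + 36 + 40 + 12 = -6*d^2 + n^2*(144 - 36*d) + n*(-6*d^2 - 36*d + 240) + 96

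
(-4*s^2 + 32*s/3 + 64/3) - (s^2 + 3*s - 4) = -5*s^2 + 23*s/3 + 76/3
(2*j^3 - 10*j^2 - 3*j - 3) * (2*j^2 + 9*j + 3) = 4*j^5 - 2*j^4 - 90*j^3 - 63*j^2 - 36*j - 9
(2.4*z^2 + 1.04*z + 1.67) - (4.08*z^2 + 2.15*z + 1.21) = -1.68*z^2 - 1.11*z + 0.46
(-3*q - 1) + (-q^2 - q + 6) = -q^2 - 4*q + 5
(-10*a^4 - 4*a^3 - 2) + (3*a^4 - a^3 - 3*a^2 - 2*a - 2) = -7*a^4 - 5*a^3 - 3*a^2 - 2*a - 4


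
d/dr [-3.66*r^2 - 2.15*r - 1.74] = -7.32*r - 2.15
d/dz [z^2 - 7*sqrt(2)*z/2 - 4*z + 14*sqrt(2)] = 2*z - 7*sqrt(2)/2 - 4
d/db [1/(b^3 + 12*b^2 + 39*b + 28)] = 3*(-b^2 - 8*b - 13)/(b^3 + 12*b^2 + 39*b + 28)^2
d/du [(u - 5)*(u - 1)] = 2*u - 6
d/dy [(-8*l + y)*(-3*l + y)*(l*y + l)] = l*(24*l^2 - 22*l*y - 11*l + 3*y^2 + 2*y)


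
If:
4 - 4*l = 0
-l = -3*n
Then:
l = 1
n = 1/3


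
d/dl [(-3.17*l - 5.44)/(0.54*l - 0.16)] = (1.860192*l - 0.551168)/(0.54*l - 0.16)^3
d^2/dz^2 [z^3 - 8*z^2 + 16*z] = 6*z - 16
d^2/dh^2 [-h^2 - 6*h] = -2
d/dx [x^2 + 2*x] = 2*x + 2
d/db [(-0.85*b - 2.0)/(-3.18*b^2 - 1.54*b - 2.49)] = (2.703*b^2 + 1.309*b - (0.85*b + 2.0)*(6.36*b + 1.54) + 2.1165)/(3.18*b^2 + 1.54*b + 2.49)^2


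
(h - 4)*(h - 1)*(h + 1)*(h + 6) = h^4 + 2*h^3 - 25*h^2 - 2*h + 24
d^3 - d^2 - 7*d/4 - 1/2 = (d - 2)*(d + 1/2)^2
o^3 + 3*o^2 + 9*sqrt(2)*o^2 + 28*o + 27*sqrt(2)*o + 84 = (o + 3)*(o + 2*sqrt(2))*(o + 7*sqrt(2))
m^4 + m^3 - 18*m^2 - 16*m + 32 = (m - 4)*(m - 1)*(m + 2)*(m + 4)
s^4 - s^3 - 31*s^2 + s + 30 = (s - 6)*(s - 1)*(s + 1)*(s + 5)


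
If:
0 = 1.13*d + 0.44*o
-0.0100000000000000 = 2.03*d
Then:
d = -0.00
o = 0.01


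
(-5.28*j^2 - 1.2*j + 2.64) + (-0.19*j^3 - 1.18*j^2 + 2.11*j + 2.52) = -0.19*j^3 - 6.46*j^2 + 0.91*j + 5.16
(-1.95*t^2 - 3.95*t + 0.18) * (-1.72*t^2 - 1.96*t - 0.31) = 3.354*t^4 + 10.616*t^3 + 8.0369*t^2 + 0.8717*t - 0.0558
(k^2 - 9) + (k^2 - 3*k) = 2*k^2 - 3*k - 9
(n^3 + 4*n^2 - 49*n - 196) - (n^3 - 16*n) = 4*n^2 - 33*n - 196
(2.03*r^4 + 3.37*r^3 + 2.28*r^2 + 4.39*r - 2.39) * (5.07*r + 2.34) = 10.2921*r^5 + 21.8361*r^4 + 19.4454*r^3 + 27.5925*r^2 - 1.8447*r - 5.5926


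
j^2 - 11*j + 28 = (j - 7)*(j - 4)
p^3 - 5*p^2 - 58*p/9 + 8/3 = (p - 6)*(p - 1/3)*(p + 4/3)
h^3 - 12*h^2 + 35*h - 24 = (h - 8)*(h - 3)*(h - 1)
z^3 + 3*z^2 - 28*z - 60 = (z - 5)*(z + 2)*(z + 6)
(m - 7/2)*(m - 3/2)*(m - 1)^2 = m^4 - 7*m^3 + 65*m^2/4 - 31*m/2 + 21/4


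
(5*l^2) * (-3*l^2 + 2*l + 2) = -15*l^4 + 10*l^3 + 10*l^2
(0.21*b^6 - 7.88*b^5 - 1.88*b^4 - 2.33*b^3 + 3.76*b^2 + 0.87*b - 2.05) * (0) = 0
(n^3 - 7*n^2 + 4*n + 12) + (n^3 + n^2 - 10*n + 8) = 2*n^3 - 6*n^2 - 6*n + 20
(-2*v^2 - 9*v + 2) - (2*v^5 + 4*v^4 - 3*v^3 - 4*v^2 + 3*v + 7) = -2*v^5 - 4*v^4 + 3*v^3 + 2*v^2 - 12*v - 5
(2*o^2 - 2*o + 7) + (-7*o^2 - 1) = -5*o^2 - 2*o + 6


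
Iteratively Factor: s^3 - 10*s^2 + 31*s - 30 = (s - 2)*(s^2 - 8*s + 15) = (s - 3)*(s - 2)*(s - 5)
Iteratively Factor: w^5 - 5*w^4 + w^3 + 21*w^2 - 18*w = (w)*(w^4 - 5*w^3 + w^2 + 21*w - 18) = w*(w - 3)*(w^3 - 2*w^2 - 5*w + 6) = w*(w - 3)*(w + 2)*(w^2 - 4*w + 3) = w*(w - 3)^2*(w + 2)*(w - 1)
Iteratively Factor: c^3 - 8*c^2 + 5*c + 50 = (c - 5)*(c^2 - 3*c - 10) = (c - 5)^2*(c + 2)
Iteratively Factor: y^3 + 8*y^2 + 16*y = (y + 4)*(y^2 + 4*y) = (y + 4)^2*(y)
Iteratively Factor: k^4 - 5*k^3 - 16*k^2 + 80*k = (k - 4)*(k^3 - k^2 - 20*k) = k*(k - 4)*(k^2 - k - 20) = k*(k - 4)*(k + 4)*(k - 5)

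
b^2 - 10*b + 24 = (b - 6)*(b - 4)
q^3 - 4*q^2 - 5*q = q*(q - 5)*(q + 1)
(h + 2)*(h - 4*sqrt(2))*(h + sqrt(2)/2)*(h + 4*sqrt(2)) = h^4 + sqrt(2)*h^3/2 + 2*h^3 - 32*h^2 + sqrt(2)*h^2 - 64*h - 16*sqrt(2)*h - 32*sqrt(2)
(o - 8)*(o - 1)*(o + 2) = o^3 - 7*o^2 - 10*o + 16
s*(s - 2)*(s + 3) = s^3 + s^2 - 6*s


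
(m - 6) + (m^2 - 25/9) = m^2 + m - 79/9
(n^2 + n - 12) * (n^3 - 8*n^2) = n^5 - 7*n^4 - 20*n^3 + 96*n^2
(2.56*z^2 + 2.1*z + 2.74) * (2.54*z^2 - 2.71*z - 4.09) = 6.5024*z^4 - 1.6036*z^3 - 9.2018*z^2 - 16.0144*z - 11.2066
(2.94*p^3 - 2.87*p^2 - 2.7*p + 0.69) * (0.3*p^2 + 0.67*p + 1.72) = 0.882*p^5 + 1.1088*p^4 + 2.3239*p^3 - 6.5384*p^2 - 4.1817*p + 1.1868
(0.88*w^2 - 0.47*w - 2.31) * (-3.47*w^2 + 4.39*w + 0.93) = -3.0536*w^4 + 5.4941*w^3 + 6.7708*w^2 - 10.578*w - 2.1483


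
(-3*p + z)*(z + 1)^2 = -3*p*z^2 - 6*p*z - 3*p + z^3 + 2*z^2 + z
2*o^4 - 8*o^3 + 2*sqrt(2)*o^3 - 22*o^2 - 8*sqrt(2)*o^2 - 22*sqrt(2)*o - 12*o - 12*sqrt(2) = (o - 6)*(o + sqrt(2))*(sqrt(2)*o + sqrt(2))^2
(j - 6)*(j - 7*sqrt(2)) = j^2 - 7*sqrt(2)*j - 6*j + 42*sqrt(2)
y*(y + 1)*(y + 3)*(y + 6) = y^4 + 10*y^3 + 27*y^2 + 18*y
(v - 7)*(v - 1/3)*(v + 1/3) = v^3 - 7*v^2 - v/9 + 7/9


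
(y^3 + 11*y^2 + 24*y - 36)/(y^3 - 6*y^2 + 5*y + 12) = (y^3 + 11*y^2 + 24*y - 36)/(y^3 - 6*y^2 + 5*y + 12)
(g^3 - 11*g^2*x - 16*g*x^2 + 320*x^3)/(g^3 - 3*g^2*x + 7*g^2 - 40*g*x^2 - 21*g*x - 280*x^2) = (g - 8*x)/(g + 7)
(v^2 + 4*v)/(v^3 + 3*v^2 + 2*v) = (v + 4)/(v^2 + 3*v + 2)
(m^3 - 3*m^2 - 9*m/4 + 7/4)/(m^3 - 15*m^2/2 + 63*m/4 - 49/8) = 2*(m + 1)/(2*m - 7)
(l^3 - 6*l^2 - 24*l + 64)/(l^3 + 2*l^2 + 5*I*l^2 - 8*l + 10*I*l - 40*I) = (l - 8)/(l + 5*I)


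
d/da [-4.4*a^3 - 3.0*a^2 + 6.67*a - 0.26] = -13.2*a^2 - 6.0*a + 6.67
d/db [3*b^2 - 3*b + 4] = 6*b - 3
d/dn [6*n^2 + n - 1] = 12*n + 1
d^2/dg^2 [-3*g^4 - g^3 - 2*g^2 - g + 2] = -36*g^2 - 6*g - 4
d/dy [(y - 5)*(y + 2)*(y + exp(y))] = y^2*exp(y) + 3*y^2 - y*exp(y) - 6*y - 13*exp(y) - 10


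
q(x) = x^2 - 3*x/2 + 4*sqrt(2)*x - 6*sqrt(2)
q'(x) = 2*x - 3/2 + 4*sqrt(2)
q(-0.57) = -10.53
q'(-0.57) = 3.02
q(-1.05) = -11.75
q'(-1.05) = 2.06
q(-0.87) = -11.34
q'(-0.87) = 2.42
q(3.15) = 14.53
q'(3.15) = 10.46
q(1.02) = -3.20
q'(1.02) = 6.20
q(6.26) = 56.72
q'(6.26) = 16.68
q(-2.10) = -12.80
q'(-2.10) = -0.04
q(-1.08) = -11.81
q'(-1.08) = 2.00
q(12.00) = 185.40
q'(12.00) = 28.16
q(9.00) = 109.93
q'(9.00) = 22.16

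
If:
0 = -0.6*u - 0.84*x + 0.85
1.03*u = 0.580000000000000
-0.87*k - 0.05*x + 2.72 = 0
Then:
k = 3.09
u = 0.56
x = 0.61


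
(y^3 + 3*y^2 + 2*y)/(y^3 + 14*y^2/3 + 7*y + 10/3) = 3*y/(3*y + 5)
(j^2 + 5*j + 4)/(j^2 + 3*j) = (j^2 + 5*j + 4)/(j*(j + 3))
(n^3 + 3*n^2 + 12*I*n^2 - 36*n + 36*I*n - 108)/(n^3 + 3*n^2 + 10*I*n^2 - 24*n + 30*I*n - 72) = (n + 6*I)/(n + 4*I)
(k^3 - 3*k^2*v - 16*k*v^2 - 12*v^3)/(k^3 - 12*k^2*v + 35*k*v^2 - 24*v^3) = (k^3 - 3*k^2*v - 16*k*v^2 - 12*v^3)/(k^3 - 12*k^2*v + 35*k*v^2 - 24*v^3)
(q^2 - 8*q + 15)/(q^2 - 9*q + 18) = (q - 5)/(q - 6)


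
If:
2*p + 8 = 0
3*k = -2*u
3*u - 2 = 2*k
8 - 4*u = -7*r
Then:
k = -4/13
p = -4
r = -80/91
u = 6/13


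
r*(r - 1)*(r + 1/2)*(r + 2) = r^4 + 3*r^3/2 - 3*r^2/2 - r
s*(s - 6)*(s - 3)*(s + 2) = s^4 - 7*s^3 + 36*s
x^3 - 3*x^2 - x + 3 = (x - 3)*(x - 1)*(x + 1)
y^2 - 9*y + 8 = (y - 8)*(y - 1)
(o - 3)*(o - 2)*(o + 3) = o^3 - 2*o^2 - 9*o + 18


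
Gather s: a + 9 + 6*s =a + 6*s + 9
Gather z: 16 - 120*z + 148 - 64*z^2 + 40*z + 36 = -64*z^2 - 80*z + 200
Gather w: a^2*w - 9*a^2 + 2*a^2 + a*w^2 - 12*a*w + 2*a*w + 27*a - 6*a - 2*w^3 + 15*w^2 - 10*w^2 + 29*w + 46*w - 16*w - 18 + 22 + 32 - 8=-7*a^2 + 21*a - 2*w^3 + w^2*(a + 5) + w*(a^2 - 10*a + 59) + 28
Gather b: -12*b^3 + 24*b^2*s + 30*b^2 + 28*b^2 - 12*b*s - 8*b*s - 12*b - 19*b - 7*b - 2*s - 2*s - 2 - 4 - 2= -12*b^3 + b^2*(24*s + 58) + b*(-20*s - 38) - 4*s - 8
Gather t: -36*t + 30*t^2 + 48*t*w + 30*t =30*t^2 + t*(48*w - 6)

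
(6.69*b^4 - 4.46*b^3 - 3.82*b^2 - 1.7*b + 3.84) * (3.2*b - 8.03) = 21.408*b^5 - 67.9927*b^4 + 23.5898*b^3 + 25.2346*b^2 + 25.939*b - 30.8352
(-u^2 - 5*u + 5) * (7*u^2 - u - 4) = -7*u^4 - 34*u^3 + 44*u^2 + 15*u - 20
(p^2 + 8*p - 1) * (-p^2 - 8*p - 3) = -p^4 - 16*p^3 - 66*p^2 - 16*p + 3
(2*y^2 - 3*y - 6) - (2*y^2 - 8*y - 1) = 5*y - 5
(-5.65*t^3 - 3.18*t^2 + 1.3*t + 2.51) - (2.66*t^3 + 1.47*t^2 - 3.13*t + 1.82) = -8.31*t^3 - 4.65*t^2 + 4.43*t + 0.69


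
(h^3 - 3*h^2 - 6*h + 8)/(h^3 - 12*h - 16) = (h - 1)/(h + 2)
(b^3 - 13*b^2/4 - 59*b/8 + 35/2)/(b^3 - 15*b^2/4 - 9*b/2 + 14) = (b + 5/2)/(b + 2)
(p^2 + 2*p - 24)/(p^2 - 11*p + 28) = (p + 6)/(p - 7)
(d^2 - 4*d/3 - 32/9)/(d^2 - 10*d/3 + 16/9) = (3*d + 4)/(3*d - 2)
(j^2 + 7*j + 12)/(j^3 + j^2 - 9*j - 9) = (j + 4)/(j^2 - 2*j - 3)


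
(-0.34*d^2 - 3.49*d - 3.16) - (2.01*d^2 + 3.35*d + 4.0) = -2.35*d^2 - 6.84*d - 7.16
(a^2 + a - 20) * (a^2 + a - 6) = a^4 + 2*a^3 - 25*a^2 - 26*a + 120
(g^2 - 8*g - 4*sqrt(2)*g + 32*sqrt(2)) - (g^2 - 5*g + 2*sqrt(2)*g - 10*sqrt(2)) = -6*sqrt(2)*g - 3*g + 42*sqrt(2)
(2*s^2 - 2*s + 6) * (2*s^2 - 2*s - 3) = 4*s^4 - 8*s^3 + 10*s^2 - 6*s - 18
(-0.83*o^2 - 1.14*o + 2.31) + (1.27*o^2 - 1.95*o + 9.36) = 0.44*o^2 - 3.09*o + 11.67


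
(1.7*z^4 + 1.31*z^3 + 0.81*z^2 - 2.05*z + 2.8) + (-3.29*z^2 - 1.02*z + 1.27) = 1.7*z^4 + 1.31*z^3 - 2.48*z^2 - 3.07*z + 4.07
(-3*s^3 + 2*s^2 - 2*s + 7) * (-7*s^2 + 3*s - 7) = 21*s^5 - 23*s^4 + 41*s^3 - 69*s^2 + 35*s - 49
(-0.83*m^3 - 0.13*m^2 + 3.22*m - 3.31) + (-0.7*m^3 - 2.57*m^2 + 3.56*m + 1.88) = -1.53*m^3 - 2.7*m^2 + 6.78*m - 1.43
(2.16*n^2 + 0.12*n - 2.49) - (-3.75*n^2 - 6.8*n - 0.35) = 5.91*n^2 + 6.92*n - 2.14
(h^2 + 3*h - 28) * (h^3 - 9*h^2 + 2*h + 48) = h^5 - 6*h^4 - 53*h^3 + 306*h^2 + 88*h - 1344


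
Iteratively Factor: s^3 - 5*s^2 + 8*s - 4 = (s - 1)*(s^2 - 4*s + 4) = (s - 2)*(s - 1)*(s - 2)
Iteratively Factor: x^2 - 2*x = (x)*(x - 2)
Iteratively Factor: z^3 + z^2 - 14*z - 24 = (z + 2)*(z^2 - z - 12) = (z - 4)*(z + 2)*(z + 3)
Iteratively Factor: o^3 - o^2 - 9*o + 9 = (o - 3)*(o^2 + 2*o - 3) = (o - 3)*(o - 1)*(o + 3)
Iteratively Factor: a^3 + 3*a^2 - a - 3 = (a + 3)*(a^2 - 1) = (a - 1)*(a + 3)*(a + 1)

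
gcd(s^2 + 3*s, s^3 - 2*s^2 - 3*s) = s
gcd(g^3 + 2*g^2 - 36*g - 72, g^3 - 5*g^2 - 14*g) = g + 2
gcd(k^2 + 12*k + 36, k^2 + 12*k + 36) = k^2 + 12*k + 36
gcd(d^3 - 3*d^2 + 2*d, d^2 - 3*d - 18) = 1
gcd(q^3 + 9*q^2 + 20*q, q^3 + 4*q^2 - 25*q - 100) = q^2 + 9*q + 20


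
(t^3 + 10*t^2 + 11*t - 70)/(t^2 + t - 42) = (t^2 + 3*t - 10)/(t - 6)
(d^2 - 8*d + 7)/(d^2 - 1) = (d - 7)/(d + 1)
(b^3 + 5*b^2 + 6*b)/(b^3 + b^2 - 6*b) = (b + 2)/(b - 2)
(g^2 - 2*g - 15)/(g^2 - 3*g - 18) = (g - 5)/(g - 6)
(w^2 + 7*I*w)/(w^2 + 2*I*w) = (w + 7*I)/(w + 2*I)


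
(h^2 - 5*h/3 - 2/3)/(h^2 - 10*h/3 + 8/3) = (3*h + 1)/(3*h - 4)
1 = 1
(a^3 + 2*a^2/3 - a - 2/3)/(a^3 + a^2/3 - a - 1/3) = (3*a + 2)/(3*a + 1)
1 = 1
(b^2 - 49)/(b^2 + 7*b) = (b - 7)/b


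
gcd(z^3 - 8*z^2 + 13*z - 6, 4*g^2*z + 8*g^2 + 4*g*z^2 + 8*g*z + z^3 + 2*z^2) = 1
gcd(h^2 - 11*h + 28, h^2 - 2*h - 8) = h - 4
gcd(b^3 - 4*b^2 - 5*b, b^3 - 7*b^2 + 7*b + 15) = b^2 - 4*b - 5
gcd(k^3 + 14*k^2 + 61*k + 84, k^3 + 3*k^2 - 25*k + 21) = k + 7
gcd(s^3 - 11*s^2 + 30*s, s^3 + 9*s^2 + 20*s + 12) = 1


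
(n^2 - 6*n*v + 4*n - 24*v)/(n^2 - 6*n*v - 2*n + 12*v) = (n + 4)/(n - 2)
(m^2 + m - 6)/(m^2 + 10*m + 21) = (m - 2)/(m + 7)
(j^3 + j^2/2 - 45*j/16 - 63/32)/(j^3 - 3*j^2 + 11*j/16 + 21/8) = (j + 3/2)/(j - 2)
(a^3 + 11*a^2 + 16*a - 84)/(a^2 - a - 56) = (a^2 + 4*a - 12)/(a - 8)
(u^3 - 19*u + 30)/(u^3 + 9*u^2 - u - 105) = (u - 2)/(u + 7)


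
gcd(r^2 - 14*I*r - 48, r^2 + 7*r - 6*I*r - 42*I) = r - 6*I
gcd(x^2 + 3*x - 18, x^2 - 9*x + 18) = x - 3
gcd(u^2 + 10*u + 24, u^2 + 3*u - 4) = u + 4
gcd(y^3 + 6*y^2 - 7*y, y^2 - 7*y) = y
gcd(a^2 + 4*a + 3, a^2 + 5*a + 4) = a + 1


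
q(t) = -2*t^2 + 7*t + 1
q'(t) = 7 - 4*t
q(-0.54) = -3.36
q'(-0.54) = 9.16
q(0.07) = 1.48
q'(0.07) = 6.72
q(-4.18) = -63.20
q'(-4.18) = 23.72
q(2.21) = 6.70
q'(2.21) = -1.84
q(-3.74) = -53.16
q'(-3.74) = 21.96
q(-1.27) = -11.12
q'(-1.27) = 12.08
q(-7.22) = -153.80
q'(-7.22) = 35.88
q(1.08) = 6.23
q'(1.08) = 2.68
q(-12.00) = -371.00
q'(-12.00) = 55.00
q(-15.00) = -554.00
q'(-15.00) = 67.00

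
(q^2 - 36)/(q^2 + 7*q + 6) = (q - 6)/(q + 1)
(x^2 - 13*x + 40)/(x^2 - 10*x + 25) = (x - 8)/(x - 5)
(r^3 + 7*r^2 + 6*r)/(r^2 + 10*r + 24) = r*(r + 1)/(r + 4)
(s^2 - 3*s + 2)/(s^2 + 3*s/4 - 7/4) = 4*(s - 2)/(4*s + 7)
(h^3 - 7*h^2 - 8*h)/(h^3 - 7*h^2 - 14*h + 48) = h*(h + 1)/(h^2 + h - 6)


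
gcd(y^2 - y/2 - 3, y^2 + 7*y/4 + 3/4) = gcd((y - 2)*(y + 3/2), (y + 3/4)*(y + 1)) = 1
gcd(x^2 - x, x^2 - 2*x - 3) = 1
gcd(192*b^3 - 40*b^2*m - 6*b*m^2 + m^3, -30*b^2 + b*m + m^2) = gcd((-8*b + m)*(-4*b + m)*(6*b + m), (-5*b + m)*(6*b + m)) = 6*b + m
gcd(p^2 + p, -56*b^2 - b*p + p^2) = 1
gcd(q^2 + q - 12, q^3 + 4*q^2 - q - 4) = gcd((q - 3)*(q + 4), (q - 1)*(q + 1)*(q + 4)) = q + 4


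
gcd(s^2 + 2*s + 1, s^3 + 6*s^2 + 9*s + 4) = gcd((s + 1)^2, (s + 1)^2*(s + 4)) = s^2 + 2*s + 1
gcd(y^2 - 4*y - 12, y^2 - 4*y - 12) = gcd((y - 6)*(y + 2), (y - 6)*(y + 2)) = y^2 - 4*y - 12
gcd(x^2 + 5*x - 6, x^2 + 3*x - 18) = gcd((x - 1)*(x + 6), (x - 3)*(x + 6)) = x + 6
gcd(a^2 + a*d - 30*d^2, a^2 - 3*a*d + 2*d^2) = 1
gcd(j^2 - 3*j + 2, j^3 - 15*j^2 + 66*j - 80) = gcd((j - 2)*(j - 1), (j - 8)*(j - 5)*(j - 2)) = j - 2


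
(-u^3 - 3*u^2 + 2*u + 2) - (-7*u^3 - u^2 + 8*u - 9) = 6*u^3 - 2*u^2 - 6*u + 11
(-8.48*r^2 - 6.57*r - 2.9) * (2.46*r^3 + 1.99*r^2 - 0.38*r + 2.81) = -20.8608*r^5 - 33.0374*r^4 - 16.9859*r^3 - 27.1032*r^2 - 17.3597*r - 8.149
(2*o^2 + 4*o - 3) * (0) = 0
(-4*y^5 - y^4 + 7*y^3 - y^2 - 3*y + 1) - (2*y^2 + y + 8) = -4*y^5 - y^4 + 7*y^3 - 3*y^2 - 4*y - 7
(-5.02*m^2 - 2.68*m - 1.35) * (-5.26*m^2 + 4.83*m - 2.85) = 26.4052*m^4 - 10.1498*m^3 + 8.4636*m^2 + 1.1175*m + 3.8475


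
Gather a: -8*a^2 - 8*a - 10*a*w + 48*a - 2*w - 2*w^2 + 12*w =-8*a^2 + a*(40 - 10*w) - 2*w^2 + 10*w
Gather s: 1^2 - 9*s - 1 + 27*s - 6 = 18*s - 6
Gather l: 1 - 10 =-9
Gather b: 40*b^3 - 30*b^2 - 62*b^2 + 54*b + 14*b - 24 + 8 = 40*b^3 - 92*b^2 + 68*b - 16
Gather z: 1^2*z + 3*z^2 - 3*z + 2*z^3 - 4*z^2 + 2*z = 2*z^3 - z^2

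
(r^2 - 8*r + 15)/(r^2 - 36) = (r^2 - 8*r + 15)/(r^2 - 36)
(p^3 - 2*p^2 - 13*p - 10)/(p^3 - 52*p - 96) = (p^2 - 4*p - 5)/(p^2 - 2*p - 48)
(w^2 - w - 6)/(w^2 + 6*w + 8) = (w - 3)/(w + 4)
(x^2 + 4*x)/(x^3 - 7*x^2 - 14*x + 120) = x/(x^2 - 11*x + 30)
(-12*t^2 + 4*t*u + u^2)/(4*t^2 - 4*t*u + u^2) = (-6*t - u)/(2*t - u)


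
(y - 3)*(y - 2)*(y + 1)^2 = y^4 - 3*y^3 - 3*y^2 + 7*y + 6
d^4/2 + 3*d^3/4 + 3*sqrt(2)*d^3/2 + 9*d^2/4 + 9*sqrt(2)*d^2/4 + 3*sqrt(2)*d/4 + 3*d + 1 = (d/2 + sqrt(2))*(d + 1/2)*(d + 1)*(d + sqrt(2))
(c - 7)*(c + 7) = c^2 - 49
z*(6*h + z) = 6*h*z + z^2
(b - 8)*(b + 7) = b^2 - b - 56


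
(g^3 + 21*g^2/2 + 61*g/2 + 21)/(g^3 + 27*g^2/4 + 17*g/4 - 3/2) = 2*(2*g + 7)/(4*g - 1)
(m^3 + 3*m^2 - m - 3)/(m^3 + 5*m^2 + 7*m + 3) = (m - 1)/(m + 1)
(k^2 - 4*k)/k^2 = (k - 4)/k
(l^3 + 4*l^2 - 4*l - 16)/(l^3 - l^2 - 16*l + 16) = (l^2 - 4)/(l^2 - 5*l + 4)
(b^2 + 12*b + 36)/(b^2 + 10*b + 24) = (b + 6)/(b + 4)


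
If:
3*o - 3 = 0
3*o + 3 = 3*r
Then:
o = 1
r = 2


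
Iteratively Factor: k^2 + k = (k + 1)*(k)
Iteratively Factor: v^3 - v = (v - 1)*(v^2 + v) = (v - 1)*(v + 1)*(v)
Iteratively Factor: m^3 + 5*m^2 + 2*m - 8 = (m + 4)*(m^2 + m - 2) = (m + 2)*(m + 4)*(m - 1)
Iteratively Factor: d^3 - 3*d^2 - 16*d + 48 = (d - 4)*(d^2 + d - 12) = (d - 4)*(d - 3)*(d + 4)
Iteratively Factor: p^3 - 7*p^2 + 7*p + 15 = (p - 5)*(p^2 - 2*p - 3) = (p - 5)*(p + 1)*(p - 3)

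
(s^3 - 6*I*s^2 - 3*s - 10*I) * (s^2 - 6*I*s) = s^5 - 12*I*s^4 - 39*s^3 + 8*I*s^2 - 60*s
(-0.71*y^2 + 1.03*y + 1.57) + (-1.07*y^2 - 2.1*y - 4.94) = -1.78*y^2 - 1.07*y - 3.37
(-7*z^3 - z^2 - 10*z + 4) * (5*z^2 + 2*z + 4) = -35*z^5 - 19*z^4 - 80*z^3 - 4*z^2 - 32*z + 16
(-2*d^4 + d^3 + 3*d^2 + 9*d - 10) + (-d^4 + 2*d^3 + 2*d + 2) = -3*d^4 + 3*d^3 + 3*d^2 + 11*d - 8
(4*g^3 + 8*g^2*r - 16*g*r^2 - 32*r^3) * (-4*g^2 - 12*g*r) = -16*g^5 - 80*g^4*r - 32*g^3*r^2 + 320*g^2*r^3 + 384*g*r^4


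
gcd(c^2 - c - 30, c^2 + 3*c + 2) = 1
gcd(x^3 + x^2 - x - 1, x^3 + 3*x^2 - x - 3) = x^2 - 1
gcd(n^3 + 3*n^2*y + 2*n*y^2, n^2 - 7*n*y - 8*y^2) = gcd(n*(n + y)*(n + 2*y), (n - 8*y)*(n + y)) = n + y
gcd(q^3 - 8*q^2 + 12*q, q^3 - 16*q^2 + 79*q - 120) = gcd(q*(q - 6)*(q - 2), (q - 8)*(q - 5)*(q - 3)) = 1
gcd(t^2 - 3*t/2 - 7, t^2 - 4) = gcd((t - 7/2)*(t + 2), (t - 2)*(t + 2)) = t + 2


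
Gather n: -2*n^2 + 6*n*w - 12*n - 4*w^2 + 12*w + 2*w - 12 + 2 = -2*n^2 + n*(6*w - 12) - 4*w^2 + 14*w - 10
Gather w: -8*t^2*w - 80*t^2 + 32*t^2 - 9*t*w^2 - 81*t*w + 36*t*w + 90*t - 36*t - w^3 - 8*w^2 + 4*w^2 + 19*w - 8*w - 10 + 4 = -48*t^2 + 54*t - w^3 + w^2*(-9*t - 4) + w*(-8*t^2 - 45*t + 11) - 6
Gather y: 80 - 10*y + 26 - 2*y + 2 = 108 - 12*y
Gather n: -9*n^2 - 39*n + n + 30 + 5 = -9*n^2 - 38*n + 35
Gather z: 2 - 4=-2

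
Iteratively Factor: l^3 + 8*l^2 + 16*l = (l)*(l^2 + 8*l + 16) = l*(l + 4)*(l + 4)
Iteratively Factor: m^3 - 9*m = (m - 3)*(m^2 + 3*m) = (m - 3)*(m + 3)*(m)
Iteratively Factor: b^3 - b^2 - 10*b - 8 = (b - 4)*(b^2 + 3*b + 2) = (b - 4)*(b + 1)*(b + 2)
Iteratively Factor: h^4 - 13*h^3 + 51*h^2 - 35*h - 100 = (h - 5)*(h^3 - 8*h^2 + 11*h + 20) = (h - 5)*(h - 4)*(h^2 - 4*h - 5) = (h - 5)*(h - 4)*(h + 1)*(h - 5)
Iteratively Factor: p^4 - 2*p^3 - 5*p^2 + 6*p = (p - 3)*(p^3 + p^2 - 2*p) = p*(p - 3)*(p^2 + p - 2) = p*(p - 3)*(p + 2)*(p - 1)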